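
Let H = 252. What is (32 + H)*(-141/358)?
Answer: -20022/179 ≈ -111.85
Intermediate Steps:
(32 + H)*(-141/358) = (32 + 252)*(-141/358) = 284*(-141*1/358) = 284*(-141/358) = -20022/179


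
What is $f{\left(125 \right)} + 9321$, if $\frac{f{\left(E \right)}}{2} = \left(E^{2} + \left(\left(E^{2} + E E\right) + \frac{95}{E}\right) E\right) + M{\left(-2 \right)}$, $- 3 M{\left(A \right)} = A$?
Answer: $\frac{23559787}{3} \approx 7.8533 \cdot 10^{6}$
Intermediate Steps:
$M{\left(A \right)} = - \frac{A}{3}$
$f{\left(E \right)} = \frac{4}{3} + 2 E^{2} + 2 E \left(2 E^{2} + \frac{95}{E}\right)$ ($f{\left(E \right)} = 2 \left(\left(E^{2} + \left(\left(E^{2} + E E\right) + \frac{95}{E}\right) E\right) - - \frac{2}{3}\right) = 2 \left(\left(E^{2} + \left(\left(E^{2} + E^{2}\right) + \frac{95}{E}\right) E\right) + \frac{2}{3}\right) = 2 \left(\left(E^{2} + \left(2 E^{2} + \frac{95}{E}\right) E\right) + \frac{2}{3}\right) = 2 \left(\left(E^{2} + E \left(2 E^{2} + \frac{95}{E}\right)\right) + \frac{2}{3}\right) = 2 \left(\frac{2}{3} + E^{2} + E \left(2 E^{2} + \frac{95}{E}\right)\right) = \frac{4}{3} + 2 E^{2} + 2 E \left(2 E^{2} + \frac{95}{E}\right)$)
$f{\left(125 \right)} + 9321 = \left(\frac{574}{3} + 2 \cdot 125^{2} + 4 \cdot 125^{3}\right) + 9321 = \left(\frac{574}{3} + 2 \cdot 15625 + 4 \cdot 1953125\right) + 9321 = \left(\frac{574}{3} + 31250 + 7812500\right) + 9321 = \frac{23531824}{3} + 9321 = \frac{23559787}{3}$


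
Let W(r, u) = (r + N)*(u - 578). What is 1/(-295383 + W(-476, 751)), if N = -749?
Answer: -1/507308 ≈ -1.9712e-6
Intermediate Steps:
W(r, u) = (-749 + r)*(-578 + u) (W(r, u) = (r - 749)*(u - 578) = (-749 + r)*(-578 + u))
1/(-295383 + W(-476, 751)) = 1/(-295383 + (432922 - 749*751 - 578*(-476) - 476*751)) = 1/(-295383 + (432922 - 562499 + 275128 - 357476)) = 1/(-295383 - 211925) = 1/(-507308) = -1/507308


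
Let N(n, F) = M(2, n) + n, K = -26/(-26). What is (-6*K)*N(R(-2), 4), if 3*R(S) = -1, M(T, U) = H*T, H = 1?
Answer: -10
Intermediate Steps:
M(T, U) = T (M(T, U) = 1*T = T)
R(S) = -⅓ (R(S) = (⅓)*(-1) = -⅓)
K = 1 (K = -26*(-1/26) = 1)
N(n, F) = 2 + n
(-6*K)*N(R(-2), 4) = (-6*1)*(2 - ⅓) = -6*5/3 = -10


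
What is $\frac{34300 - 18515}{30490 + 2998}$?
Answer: $\frac{2255}{4784} \approx 0.47136$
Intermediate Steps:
$\frac{34300 - 18515}{30490 + 2998} = \frac{15785}{33488} = 15785 \cdot \frac{1}{33488} = \frac{2255}{4784}$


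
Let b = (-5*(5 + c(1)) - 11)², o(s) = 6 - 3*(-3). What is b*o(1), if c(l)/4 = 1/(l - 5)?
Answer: 14415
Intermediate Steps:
c(l) = 4/(-5 + l) (c(l) = 4/(l - 5) = 4/(-5 + l))
o(s) = 15 (o(s) = 6 + 9 = 15)
b = 961 (b = (-5*(5 + 4/(-5 + 1)) - 11)² = (-5*(5 + 4/(-4)) - 11)² = (-5*(5 + 4*(-¼)) - 11)² = (-5*(5 - 1) - 11)² = (-5*4 - 11)² = (-20 - 11)² = (-31)² = 961)
b*o(1) = 961*15 = 14415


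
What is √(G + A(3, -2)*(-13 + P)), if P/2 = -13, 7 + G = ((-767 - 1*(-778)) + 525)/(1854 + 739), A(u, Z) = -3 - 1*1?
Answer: √1003213549/2593 ≈ 12.215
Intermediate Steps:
A(u, Z) = -4 (A(u, Z) = -3 - 1 = -4)
G = -17615/2593 (G = -7 + ((-767 - 1*(-778)) + 525)/(1854 + 739) = -7 + ((-767 + 778) + 525)/2593 = -7 + (11 + 525)*(1/2593) = -7 + 536*(1/2593) = -7 + 536/2593 = -17615/2593 ≈ -6.7933)
P = -26 (P = 2*(-13) = -26)
√(G + A(3, -2)*(-13 + P)) = √(-17615/2593 - 4*(-13 - 26)) = √(-17615/2593 - 4*(-39)) = √(-17615/2593 + 156) = √(386893/2593) = √1003213549/2593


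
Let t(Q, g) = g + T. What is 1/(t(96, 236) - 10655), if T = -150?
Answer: -1/10569 ≈ -9.4616e-5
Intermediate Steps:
t(Q, g) = -150 + g (t(Q, g) = g - 150 = -150 + g)
1/(t(96, 236) - 10655) = 1/((-150 + 236) - 10655) = 1/(86 - 10655) = 1/(-10569) = -1/10569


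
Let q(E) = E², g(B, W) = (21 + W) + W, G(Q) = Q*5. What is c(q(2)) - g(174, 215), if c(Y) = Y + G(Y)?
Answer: -427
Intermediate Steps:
G(Q) = 5*Q
g(B, W) = 21 + 2*W
c(Y) = 6*Y (c(Y) = Y + 5*Y = 6*Y)
c(q(2)) - g(174, 215) = 6*2² - (21 + 2*215) = 6*4 - (21 + 430) = 24 - 1*451 = 24 - 451 = -427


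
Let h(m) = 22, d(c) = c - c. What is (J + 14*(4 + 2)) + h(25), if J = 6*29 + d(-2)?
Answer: 280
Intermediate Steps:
d(c) = 0
J = 174 (J = 6*29 + 0 = 174 + 0 = 174)
(J + 14*(4 + 2)) + h(25) = (174 + 14*(4 + 2)) + 22 = (174 + 14*6) + 22 = (174 + 84) + 22 = 258 + 22 = 280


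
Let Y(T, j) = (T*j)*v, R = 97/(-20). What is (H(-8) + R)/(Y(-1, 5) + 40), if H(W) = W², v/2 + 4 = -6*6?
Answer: 1183/8800 ≈ 0.13443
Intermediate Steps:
R = -97/20 (R = 97*(-1/20) = -97/20 ≈ -4.8500)
v = -80 (v = -8 + 2*(-6*6) = -8 + 2*(-1*36) = -8 + 2*(-36) = -8 - 72 = -80)
Y(T, j) = -80*T*j (Y(T, j) = (T*j)*(-80) = -80*T*j)
(H(-8) + R)/(Y(-1, 5) + 40) = ((-8)² - 97/20)/(-80*(-1)*5 + 40) = (64 - 97/20)/(400 + 40) = (1183/20)/440 = (1/440)*(1183/20) = 1183/8800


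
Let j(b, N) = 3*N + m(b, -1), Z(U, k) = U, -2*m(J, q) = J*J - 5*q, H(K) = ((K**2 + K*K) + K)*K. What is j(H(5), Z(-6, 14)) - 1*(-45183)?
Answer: 7350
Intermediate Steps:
H(K) = K*(K + 2*K**2) (H(K) = ((K**2 + K**2) + K)*K = (2*K**2 + K)*K = (K + 2*K**2)*K = K*(K + 2*K**2))
m(J, q) = -J**2/2 + 5*q/2 (m(J, q) = -(J*J - 5*q)/2 = -(J**2 - 5*q)/2 = -J**2/2 + 5*q/2)
j(b, N) = -5/2 + 3*N - b**2/2 (j(b, N) = 3*N + (-b**2/2 + (5/2)*(-1)) = 3*N + (-b**2/2 - 5/2) = 3*N + (-5/2 - b**2/2) = -5/2 + 3*N - b**2/2)
j(H(5), Z(-6, 14)) - 1*(-45183) = (-5/2 + 3*(-6) - 625*(1 + 2*5)**2/2) - 1*(-45183) = (-5/2 - 18 - 625*(1 + 10)**2/2) + 45183 = (-5/2 - 18 - (25*11)**2/2) + 45183 = (-5/2 - 18 - 1/2*275**2) + 45183 = (-5/2 - 18 - 1/2*75625) + 45183 = (-5/2 - 18 - 75625/2) + 45183 = -37833 + 45183 = 7350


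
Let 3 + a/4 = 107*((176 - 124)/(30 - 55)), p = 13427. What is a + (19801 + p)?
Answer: 808144/25 ≈ 32326.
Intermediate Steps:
a = -22556/25 (a = -12 + 4*(107*((176 - 124)/(30 - 55))) = -12 + 4*(107*(52/(-25))) = -12 + 4*(107*(52*(-1/25))) = -12 + 4*(107*(-52/25)) = -12 + 4*(-5564/25) = -12 - 22256/25 = -22556/25 ≈ -902.24)
a + (19801 + p) = -22556/25 + (19801 + 13427) = -22556/25 + 33228 = 808144/25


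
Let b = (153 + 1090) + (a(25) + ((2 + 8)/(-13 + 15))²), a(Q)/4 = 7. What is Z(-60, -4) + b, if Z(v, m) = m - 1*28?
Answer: 1264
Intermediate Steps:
Z(v, m) = -28 + m (Z(v, m) = m - 28 = -28 + m)
a(Q) = 28 (a(Q) = 4*7 = 28)
b = 1296 (b = (153 + 1090) + (28 + ((2 + 8)/(-13 + 15))²) = 1243 + (28 + (10/2)²) = 1243 + (28 + (10*(½))²) = 1243 + (28 + 5²) = 1243 + (28 + 25) = 1243 + 53 = 1296)
Z(-60, -4) + b = (-28 - 4) + 1296 = -32 + 1296 = 1264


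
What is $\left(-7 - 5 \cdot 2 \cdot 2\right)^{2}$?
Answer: $729$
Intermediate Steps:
$\left(-7 - 5 \cdot 2 \cdot 2\right)^{2} = \left(-7 - 20\right)^{2} = \left(-27\right)^{2} = 729$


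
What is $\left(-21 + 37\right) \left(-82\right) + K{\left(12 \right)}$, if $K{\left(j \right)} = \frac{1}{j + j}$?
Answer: $- \frac{31487}{24} \approx -1312.0$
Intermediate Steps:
$K{\left(j \right)} = \frac{1}{2 j}$
$\left(-21 + 37\right) \left(-82\right) + K{\left(12 \right)} = \left(-21 + 37\right) \left(-82\right) + \frac{1}{2 \cdot 12} = 16 \left(-82\right) + \frac{1}{2} \cdot \frac{1}{12} = -1312 + \frac{1}{24} = - \frac{31487}{24}$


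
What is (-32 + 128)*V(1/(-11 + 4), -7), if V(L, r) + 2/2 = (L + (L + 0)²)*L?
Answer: -32352/343 ≈ -94.321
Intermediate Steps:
V(L, r) = -1 + L*(L + L²) (V(L, r) = -1 + (L + (L + 0)²)*L = -1 + (L + L²)*L = -1 + L*(L + L²))
(-32 + 128)*V(1/(-11 + 4), -7) = (-32 + 128)*(-1 + (1/(-11 + 4))² + (1/(-11 + 4))³) = 96*(-1 + (1/(-7))² + (1/(-7))³) = 96*(-1 + (-⅐)² + (-⅐)³) = 96*(-1 + 1/49 - 1/343) = 96*(-337/343) = -32352/343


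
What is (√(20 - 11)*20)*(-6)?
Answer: -360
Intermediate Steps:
(√(20 - 11)*20)*(-6) = (√9*20)*(-6) = (3*20)*(-6) = 60*(-6) = -360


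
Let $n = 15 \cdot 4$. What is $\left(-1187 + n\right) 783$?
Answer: $-882441$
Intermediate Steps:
$n = 60$
$\left(-1187 + n\right) 783 = \left(-1187 + 60\right) 783 = \left(-1127\right) 783 = -882441$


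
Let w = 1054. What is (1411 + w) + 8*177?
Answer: 3881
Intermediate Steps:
(1411 + w) + 8*177 = (1411 + 1054) + 8*177 = 2465 + 1416 = 3881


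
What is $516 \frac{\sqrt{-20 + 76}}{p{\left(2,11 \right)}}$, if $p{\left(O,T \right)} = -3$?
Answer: $- 344 \sqrt{14} \approx -1287.1$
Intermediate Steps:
$516 \frac{\sqrt{-20 + 76}}{p{\left(2,11 \right)}} = 516 \frac{\sqrt{-20 + 76}}{-3} = 516 \sqrt{56} \left(- \frac{1}{3}\right) = 516 \cdot 2 \sqrt{14} \left(- \frac{1}{3}\right) = 516 \left(- \frac{2 \sqrt{14}}{3}\right) = - 344 \sqrt{14}$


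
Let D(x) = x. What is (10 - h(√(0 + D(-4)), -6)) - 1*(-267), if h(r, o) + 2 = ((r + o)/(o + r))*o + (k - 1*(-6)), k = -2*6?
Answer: 291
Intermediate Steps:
k = -12
h(r, o) = -8 + o (h(r, o) = -2 + (((r + o)/(o + r))*o + (-12 - 1*(-6))) = -2 + (((o + r)/(o + r))*o + (-12 + 6)) = -2 + (1*o - 6) = -2 + (o - 6) = -2 + (-6 + o) = -8 + o)
(10 - h(√(0 + D(-4)), -6)) - 1*(-267) = (10 - (-8 - 6)) - 1*(-267) = (10 - 1*(-14)) + 267 = (10 + 14) + 267 = 24 + 267 = 291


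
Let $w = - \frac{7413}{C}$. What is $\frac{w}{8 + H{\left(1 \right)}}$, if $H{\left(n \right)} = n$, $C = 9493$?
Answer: $- \frac{2471}{28479} \approx -0.086766$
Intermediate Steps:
$w = - \frac{7413}{9493} \approx -0.78089$
$\frac{w}{8 + H{\left(1 \right)}} = - \frac{7413}{9493 \left(8 + 1\right)} = - \frac{7413}{9493 \cdot 9} = \left(- \frac{7413}{9493}\right) \frac{1}{9} = - \frac{2471}{28479}$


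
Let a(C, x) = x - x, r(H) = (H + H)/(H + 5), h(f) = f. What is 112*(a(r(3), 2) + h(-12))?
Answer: -1344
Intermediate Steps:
r(H) = 2*H/(5 + H) (r(H) = (2*H)/(5 + H) = 2*H/(5 + H))
a(C, x) = 0
112*(a(r(3), 2) + h(-12)) = 112*(0 - 12) = 112*(-12) = -1344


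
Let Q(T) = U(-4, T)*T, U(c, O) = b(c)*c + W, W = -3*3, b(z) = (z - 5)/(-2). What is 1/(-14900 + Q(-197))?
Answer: -1/9581 ≈ -0.00010437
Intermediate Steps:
b(z) = 5/2 - z/2 (b(z) = (-5 + z)*(-½) = 5/2 - z/2)
W = -9
U(c, O) = -9 + c*(5/2 - c/2) (U(c, O) = (5/2 - c/2)*c - 9 = c*(5/2 - c/2) - 9 = -9 + c*(5/2 - c/2))
Q(T) = -27*T (Q(T) = (-9 - ½*(-4)*(-5 - 4))*T = (-9 - ½*(-4)*(-9))*T = (-9 - 18)*T = -27*T)
1/(-14900 + Q(-197)) = 1/(-14900 - 27*(-197)) = 1/(-14900 + 5319) = 1/(-9581) = -1/9581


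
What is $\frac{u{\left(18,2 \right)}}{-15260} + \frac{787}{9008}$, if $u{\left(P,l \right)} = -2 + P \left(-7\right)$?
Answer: $\frac{3290661}{34365520} \approx 0.095755$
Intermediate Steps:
$u{\left(P,l \right)} = -2 - 7 P$
$\frac{u{\left(18,2 \right)}}{-15260} + \frac{787}{9008} = \frac{-2 - 126}{-15260} + \frac{787}{9008} = \left(-2 - 126\right) \left(- \frac{1}{15260}\right) + 787 \cdot \frac{1}{9008} = \left(-128\right) \left(- \frac{1}{15260}\right) + \frac{787}{9008} = \frac{32}{3815} + \frac{787}{9008} = \frac{3290661}{34365520}$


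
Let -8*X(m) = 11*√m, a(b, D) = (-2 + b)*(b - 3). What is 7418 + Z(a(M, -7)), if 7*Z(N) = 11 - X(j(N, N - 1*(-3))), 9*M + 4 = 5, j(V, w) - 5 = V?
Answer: 51937/7 + 121*√7/504 ≈ 7420.2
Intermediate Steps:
j(V, w) = 5 + V
M = ⅑ (M = -4/9 + (⅑)*5 = -4/9 + 5/9 = ⅑ ≈ 0.11111)
a(b, D) = (-3 + b)*(-2 + b) (a(b, D) = (-2 + b)*(-3 + b) = (-3 + b)*(-2 + b))
X(m) = -11*√m/8
Z(N) = 11/7 + 11*√(5 + N)/56 (Z(N) = (11 - (-11)*√(5 + N)/8)/7 = (11 + 11*√(5 + N)/8)/7 = 11/7 + 11*√(5 + N)/56)
7418 + Z(a(M, -7)) = 7418 + (11/7 + 11*√(5 + (6 + (⅑)² - 5*⅑))/56) = 7418 + (11/7 + 11*√(5 + (6 + 1/81 - 5/9))/56) = 7418 + (11/7 + 11*√(5 + 442/81)/56) = 7418 + (11/7 + 11*√(847/81)/56) = 7418 + (11/7 + 11*(11*√7/9)/56) = 7418 + (11/7 + 121*√7/504) = 51937/7 + 121*√7/504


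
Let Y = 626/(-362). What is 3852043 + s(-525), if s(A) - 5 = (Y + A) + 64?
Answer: 697136934/181 ≈ 3.8516e+6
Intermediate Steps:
Y = -313/181 (Y = 626*(-1/362) = -313/181 ≈ -1.7293)
s(A) = 12176/181 + A (s(A) = 5 + ((-313/181 + A) + 64) = 5 + (11271/181 + A) = 12176/181 + A)
3852043 + s(-525) = 3852043 + (12176/181 - 525) = 3852043 - 82849/181 = 697136934/181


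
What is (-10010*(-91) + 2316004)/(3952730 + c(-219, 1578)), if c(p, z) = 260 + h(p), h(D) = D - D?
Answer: 1613457/1976495 ≈ 0.81632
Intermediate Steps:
h(D) = 0
c(p, z) = 260 (c(p, z) = 260 + 0 = 260)
(-10010*(-91) + 2316004)/(3952730 + c(-219, 1578)) = (-10010*(-91) + 2316004)/(3952730 + 260) = (910910 + 2316004)/3952990 = 3226914*(1/3952990) = 1613457/1976495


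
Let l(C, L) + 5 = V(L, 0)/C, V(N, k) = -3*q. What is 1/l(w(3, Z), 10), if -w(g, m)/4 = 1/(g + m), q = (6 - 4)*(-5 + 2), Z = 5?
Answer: -1/41 ≈ -0.024390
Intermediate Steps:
q = -6 (q = 2*(-3) = -6)
w(g, m) = -4/(g + m)
V(N, k) = 18 (V(N, k) = -3*(-6) = 18)
l(C, L) = -5 + 18/C
1/l(w(3, Z), 10) = 1/(-5 + 18/((-4/(3 + 5)))) = 1/(-5 + 18/((-4/8))) = 1/(-5 + 18/((-4*⅛))) = 1/(-5 + 18/(-½)) = 1/(-5 + 18*(-2)) = 1/(-5 - 36) = 1/(-41) = -1/41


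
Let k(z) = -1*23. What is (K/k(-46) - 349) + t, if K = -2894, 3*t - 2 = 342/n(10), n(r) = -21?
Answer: -110093/483 ≈ -227.94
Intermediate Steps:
k(z) = -23
t = -100/21 (t = ⅔ + (342/(-21))/3 = ⅔ + (342*(-1/21))/3 = ⅔ + (⅓)*(-114/7) = ⅔ - 38/7 = -100/21 ≈ -4.7619)
(K/k(-46) - 349) + t = (-2894/(-23) - 349) - 100/21 = (-2894*(-1/23) - 349) - 100/21 = (2894/23 - 349) - 100/21 = -5133/23 - 100/21 = -110093/483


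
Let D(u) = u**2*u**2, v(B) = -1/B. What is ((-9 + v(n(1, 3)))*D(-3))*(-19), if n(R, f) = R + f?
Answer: 56943/4 ≈ 14236.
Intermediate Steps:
D(u) = u**4
((-9 + v(n(1, 3)))*D(-3))*(-19) = ((-9 - 1/(1 + 3))*(-3)**4)*(-19) = ((-9 - 1/4)*81)*(-19) = -37/4*81*(-19) = -2997/4*(-19) = 56943/4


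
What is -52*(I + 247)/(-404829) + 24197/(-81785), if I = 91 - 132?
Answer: -8919566393/33108939765 ≈ -0.26940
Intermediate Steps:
I = -41
-52*(I + 247)/(-404829) + 24197/(-81785) = -52*(-41 + 247)/(-404829) + 24197/(-81785) = -52*206*(-1/404829) + 24197*(-1/81785) = -10712*(-1/404829) - 24197/81785 = 10712/404829 - 24197/81785 = -8919566393/33108939765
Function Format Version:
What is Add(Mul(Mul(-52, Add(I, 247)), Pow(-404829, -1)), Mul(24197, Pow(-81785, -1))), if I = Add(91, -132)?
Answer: Rational(-8919566393, 33108939765) ≈ -0.26940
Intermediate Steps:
I = -41
Add(Mul(Mul(-52, Add(I, 247)), Pow(-404829, -1)), Mul(24197, Pow(-81785, -1))) = Add(Mul(Mul(-52, Add(-41, 247)), Pow(-404829, -1)), Mul(24197, Pow(-81785, -1))) = Add(Mul(Mul(-52, 206), Rational(-1, 404829)), Mul(24197, Rational(-1, 81785))) = Add(Mul(-10712, Rational(-1, 404829)), Rational(-24197, 81785)) = Add(Rational(10712, 404829), Rational(-24197, 81785)) = Rational(-8919566393, 33108939765)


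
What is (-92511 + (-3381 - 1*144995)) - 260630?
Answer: -501517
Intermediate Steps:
(-92511 + (-3381 - 1*144995)) - 260630 = (-92511 + (-3381 - 144995)) - 260630 = (-92511 - 148376) - 260630 = -240887 - 260630 = -501517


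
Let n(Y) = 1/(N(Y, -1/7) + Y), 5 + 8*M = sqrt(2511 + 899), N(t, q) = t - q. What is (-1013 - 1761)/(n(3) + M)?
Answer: -151726704/6279809 - 41033008*sqrt(3410)/6279809 ≈ -405.72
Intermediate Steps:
M = -5/8 + sqrt(3410)/8 (M = -5/8 + sqrt(2511 + 899)/8 = -5/8 + sqrt(3410)/8 ≈ 6.6744)
n(Y) = 1/(1/7 + 2*Y) (n(Y) = 1/((Y - (-1)/7) + Y) = 1/((Y - 1*(-1/7)) + Y) = 1/((Y + 1/7) + Y) = 1/((1/7 + Y) + Y) = 1/(1/7 + 2*Y))
(-1013 - 1761)/(n(3) + M) = (-1013 - 1761)/(7/(1 + 14*3) + (-5/8 + sqrt(3410)/8)) = -2774/(7/(1 + 42) + (-5/8 + sqrt(3410)/8)) = -2774/(7/43 + (-5/8 + sqrt(3410)/8)) = -2774/(-159/344 + sqrt(3410)/8)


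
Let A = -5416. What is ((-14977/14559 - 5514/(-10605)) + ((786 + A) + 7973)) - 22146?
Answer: -967742604448/51466065 ≈ -18804.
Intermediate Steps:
((-14977/14559 - 5514/(-10605)) + ((786 + A) + 7973)) - 22146 = ((-14977/14559 - 5514/(-10605)) + ((786 - 5416) + 7973)) - 22146 = ((-14977*1/14559 - 5514*(-1/10605)) + (-4630 + 7973)) - 22146 = ((-14977/14559 + 1838/3535) + 3343) - 22146 = (-26184253/51466065 + 3343) - 22146 = 172024871042/51466065 - 22146 = -967742604448/51466065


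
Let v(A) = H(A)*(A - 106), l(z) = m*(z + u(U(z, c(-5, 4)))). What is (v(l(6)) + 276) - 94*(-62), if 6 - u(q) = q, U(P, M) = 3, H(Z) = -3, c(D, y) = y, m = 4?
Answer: 6314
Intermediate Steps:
u(q) = 6 - q
l(z) = 12 + 4*z (l(z) = 4*(z + (6 - 1*3)) = 4*(z + (6 - 3)) = 4*(z + 3) = 4*(3 + z) = 12 + 4*z)
v(A) = 318 - 3*A (v(A) = -3*(A - 106) = -3*(-106 + A) = 318 - 3*A)
(v(l(6)) + 276) - 94*(-62) = ((318 - 3*(12 + 4*6)) + 276) - 94*(-62) = ((318 - 3*(12 + 24)) + 276) + 5828 = ((318 - 3*36) + 276) + 5828 = ((318 - 108) + 276) + 5828 = (210 + 276) + 5828 = 486 + 5828 = 6314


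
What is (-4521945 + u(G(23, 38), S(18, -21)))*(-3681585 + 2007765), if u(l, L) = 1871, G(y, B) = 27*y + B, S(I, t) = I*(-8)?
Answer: 7565790262680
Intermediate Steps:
S(I, t) = -8*I
G(y, B) = B + 27*y
(-4521945 + u(G(23, 38), S(18, -21)))*(-3681585 + 2007765) = (-4521945 + 1871)*(-3681585 + 2007765) = -4520074*(-1673820) = 7565790262680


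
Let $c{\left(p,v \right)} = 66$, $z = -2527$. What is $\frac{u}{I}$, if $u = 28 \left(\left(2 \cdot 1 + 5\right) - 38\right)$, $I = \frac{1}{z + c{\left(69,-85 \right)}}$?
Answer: $2136148$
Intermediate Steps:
$I = - \frac{1}{2461}$ ($I = \frac{1}{-2527 + 66} = \frac{1}{-2461} = - \frac{1}{2461} \approx -0.00040634$)
$u = -868$ ($u = 28 \left(\left(2 + 5\right) - 38\right) = 28 \left(7 - 38\right) = 28 \left(-31\right) = -868$)
$\frac{u}{I} = - \frac{868}{- \frac{1}{2461}} = \left(-868\right) \left(-2461\right) = 2136148$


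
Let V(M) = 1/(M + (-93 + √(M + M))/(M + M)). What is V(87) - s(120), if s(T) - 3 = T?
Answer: -9279553281/75450617 - 58*√174/75450617 ≈ -122.99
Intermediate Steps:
s(T) = 3 + T
V(M) = 1/(M + (-93 + √2*√M)/(2*M)) (V(M) = 1/(M + (-93 + √(2*M))/((2*M))) = 1/(M + (-93 + √2*√M)*(1/(2*M))) = 1/(M + (-93 + √2*√M)/(2*M)))
V(87) - s(120) = 2*87/(-93 + 2*87² + √2*√87) - (3 + 120) = 2*87/(-93 + 2*7569 + √174) - 1*123 = 2*87/(-93 + 15138 + √174) - 123 = 2*87/(15045 + √174) - 123 = 174/(15045 + √174) - 123 = -123 + 174/(15045 + √174)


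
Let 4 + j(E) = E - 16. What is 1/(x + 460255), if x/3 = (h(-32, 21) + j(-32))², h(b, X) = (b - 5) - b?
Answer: 1/470002 ≈ 2.1277e-6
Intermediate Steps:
h(b, X) = -5 (h(b, X) = (-5 + b) - b = -5)
j(E) = -20 + E (j(E) = -4 + (E - 16) = -4 + (-16 + E) = -20 + E)
x = 9747 (x = 3*(-5 + (-20 - 32))² = 3*(-5 - 52)² = 3*(-57)² = 3*3249 = 9747)
1/(x + 460255) = 1/(9747 + 460255) = 1/470002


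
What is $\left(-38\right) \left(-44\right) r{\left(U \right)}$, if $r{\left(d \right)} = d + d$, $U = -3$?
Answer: $-10032$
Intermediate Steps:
$r{\left(d \right)} = 2 d$
$\left(-38\right) \left(-44\right) r{\left(U \right)} = \left(-38\right) \left(-44\right) 2 \left(-3\right) = 1672 \left(-6\right) = -10032$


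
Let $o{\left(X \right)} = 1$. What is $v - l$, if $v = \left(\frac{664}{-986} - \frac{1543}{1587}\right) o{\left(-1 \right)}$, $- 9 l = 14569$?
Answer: $\frac{3795688744}{2347173} \approx 1617.1$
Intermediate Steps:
$l = - \frac{14569}{9}$ ($l = \left(- \frac{1}{9}\right) 14569 = - \frac{14569}{9} \approx -1618.8$)
$v = - \frac{1287583}{782391}$ ($v = \left(\frac{664}{-986} - \frac{1543}{1587}\right) 1 = \left(664 \left(- \frac{1}{986}\right) - \frac{1543}{1587}\right) 1 = \left(- \frac{332}{493} - \frac{1543}{1587}\right) 1 = \left(- \frac{1287583}{782391}\right) 1 = - \frac{1287583}{782391} \approx -1.6457$)
$v - l = - \frac{1287583}{782391} - - \frac{14569}{9} = - \frac{1287583}{782391} + \frac{14569}{9} = \frac{3795688744}{2347173}$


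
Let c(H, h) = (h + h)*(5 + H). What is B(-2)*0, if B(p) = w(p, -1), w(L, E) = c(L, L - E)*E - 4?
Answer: 0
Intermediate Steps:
c(H, h) = 2*h*(5 + H) (c(H, h) = (2*h)*(5 + H) = 2*h*(5 + H))
w(L, E) = -4 + 2*E*(5 + L)*(L - E) (w(L, E) = (2*(L - E)*(5 + L))*E - 4 = (2*(5 + L)*(L - E))*E - 4 = 2*E*(5 + L)*(L - E) - 4 = -4 + 2*E*(5 + L)*(L - E))
B(p) = -4 + 2*(-1 - p)*(5 + p) (B(p) = -4 - 2*(-1)*(5 + p)*(-1 - p) = -4 + 2*(-1 - p)*(5 + p))
B(-2)*0 = (-4 - 2*(1 - 2)*(5 - 2))*0 = (-4 - 2*(-1)*3)*0 = (-4 + 6)*0 = 2*0 = 0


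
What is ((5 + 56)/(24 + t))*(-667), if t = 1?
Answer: -40687/25 ≈ -1627.5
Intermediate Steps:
((5 + 56)/(24 + t))*(-667) = ((5 + 56)/(24 + 1))*(-667) = (61/25)*(-667) = -40687/25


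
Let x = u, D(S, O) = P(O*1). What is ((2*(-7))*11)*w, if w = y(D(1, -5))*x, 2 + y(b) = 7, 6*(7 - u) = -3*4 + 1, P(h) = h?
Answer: -20405/3 ≈ -6801.7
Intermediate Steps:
u = 53/6 (u = 7 - (-3*4 + 1)/6 = 7 - (-12 + 1)/6 = 7 - ⅙*(-11) = 7 + 11/6 = 53/6 ≈ 8.8333)
D(S, O) = O (D(S, O) = O*1 = O)
y(b) = 5 (y(b) = -2 + 7 = 5)
x = 53/6 ≈ 8.8333
w = 265/6 (w = 5*(53/6) = 265/6 ≈ 44.167)
((2*(-7))*11)*w = ((2*(-7))*11)*(265/6) = -14*11*(265/6) = -154*265/6 = -20405/3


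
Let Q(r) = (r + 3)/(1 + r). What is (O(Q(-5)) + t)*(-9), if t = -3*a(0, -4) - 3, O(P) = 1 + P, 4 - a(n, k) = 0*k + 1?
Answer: 189/2 ≈ 94.500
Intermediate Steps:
a(n, k) = 3 (a(n, k) = 4 - (0*k + 1) = 4 - (0 + 1) = 4 - 1*1 = 4 - 1 = 3)
Q(r) = (3 + r)/(1 + r)
t = -12 (t = -3*3 - 3 = -9 - 3 = -12)
(O(Q(-5)) + t)*(-9) = ((1 + (3 - 5)/(1 - 5)) - 12)*(-9) = ((1 - 2/(-4)) - 12)*(-9) = ((1 - ¼*(-2)) - 12)*(-9) = ((1 + ½) - 12)*(-9) = (3/2 - 12)*(-9) = -21/2*(-9) = 189/2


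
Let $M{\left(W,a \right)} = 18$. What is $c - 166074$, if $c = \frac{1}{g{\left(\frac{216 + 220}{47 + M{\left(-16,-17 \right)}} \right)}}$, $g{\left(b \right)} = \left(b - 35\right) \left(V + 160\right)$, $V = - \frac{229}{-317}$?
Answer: $- \frac{15560338492219}{93695211} \approx -1.6607 \cdot 10^{5}$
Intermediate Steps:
$V = \frac{229}{317}$ ($V = \left(-229\right) \left(- \frac{1}{317}\right) = \frac{229}{317} \approx 0.7224$)
$g{\left(b \right)} = - \frac{1783215}{317} + \frac{50949 b}{317}$ ($g{\left(b \right)} = \left(b - 35\right) \left(\frac{229}{317} + 160\right) = \left(-35 + b\right) \frac{50949}{317} = - \frac{1783215}{317} + \frac{50949 b}{317}$)
$c = - \frac{20605}{93695211}$ ($c = \frac{1}{- \frac{1783215}{317} + \frac{50949 \frac{216 + 220}{47 + 18}}{317}} = \frac{1}{- \frac{1783215}{317} + \frac{50949 \cdot \frac{436}{65}}{317}} = \frac{1}{- \frac{1783215}{317} + \frac{50949 \cdot 436 \cdot \frac{1}{65}}{317}} = \frac{1}{- \frac{1783215}{317} + \frac{50949}{317} \cdot \frac{436}{65}} = \frac{1}{- \frac{1783215}{317} + \frac{22213764}{20605}} = \frac{1}{- \frac{93695211}{20605}} = - \frac{20605}{93695211} \approx -0.00021992$)
$c - 166074 = - \frac{20605}{93695211} - 166074 = - \frac{15560338492219}{93695211}$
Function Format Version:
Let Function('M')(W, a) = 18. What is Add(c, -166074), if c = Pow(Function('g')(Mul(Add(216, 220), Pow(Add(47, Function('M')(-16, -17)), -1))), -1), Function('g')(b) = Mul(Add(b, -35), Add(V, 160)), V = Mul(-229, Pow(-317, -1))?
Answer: Rational(-15560338492219, 93695211) ≈ -1.6607e+5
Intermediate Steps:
V = Rational(229, 317) (V = Mul(-229, Rational(-1, 317)) = Rational(229, 317) ≈ 0.72240)
Function('g')(b) = Add(Rational(-1783215, 317), Mul(Rational(50949, 317), b)) (Function('g')(b) = Mul(Add(b, -35), Add(Rational(229, 317), 160)) = Mul(Add(-35, b), Rational(50949, 317)) = Add(Rational(-1783215, 317), Mul(Rational(50949, 317), b)))
c = Rational(-20605, 93695211) (c = Pow(Add(Rational(-1783215, 317), Mul(Rational(50949, 317), Mul(Add(216, 220), Pow(Add(47, 18), -1)))), -1) = Pow(Add(Rational(-1783215, 317), Mul(Rational(50949, 317), Mul(436, Pow(65, -1)))), -1) = Pow(Add(Rational(-1783215, 317), Mul(Rational(50949, 317), Mul(436, Rational(1, 65)))), -1) = Pow(Add(Rational(-1783215, 317), Mul(Rational(50949, 317), Rational(436, 65))), -1) = Pow(Add(Rational(-1783215, 317), Rational(22213764, 20605)), -1) = Pow(Rational(-93695211, 20605), -1) = Rational(-20605, 93695211) ≈ -0.00021992)
Add(c, -166074) = Add(Rational(-20605, 93695211), -166074) = Rational(-15560338492219, 93695211)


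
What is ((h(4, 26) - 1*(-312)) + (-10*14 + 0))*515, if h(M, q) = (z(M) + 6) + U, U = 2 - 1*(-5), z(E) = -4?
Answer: 93215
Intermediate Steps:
U = 7 (U = 2 + 5 = 7)
h(M, q) = 9 (h(M, q) = (-4 + 6) + 7 = 2 + 7 = 9)
((h(4, 26) - 1*(-312)) + (-10*14 + 0))*515 = ((9 - 1*(-312)) + (-10*14 + 0))*515 = ((9 + 312) + (-140 + 0))*515 = (321 - 140)*515 = 181*515 = 93215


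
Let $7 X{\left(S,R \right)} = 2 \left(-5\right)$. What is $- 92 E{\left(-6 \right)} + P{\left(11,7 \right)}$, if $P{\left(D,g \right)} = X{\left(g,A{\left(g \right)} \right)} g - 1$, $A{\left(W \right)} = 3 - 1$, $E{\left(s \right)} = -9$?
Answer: $817$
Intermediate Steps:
$A{\left(W \right)} = 2$
$X{\left(S,R \right)} = - \frac{10}{7}$ ($X{\left(S,R \right)} = \frac{2 \left(-5\right)}{7} = \frac{1}{7} \left(-10\right) = - \frac{10}{7}$)
$P{\left(D,g \right)} = -1 - \frac{10 g}{7}$ ($P{\left(D,g \right)} = - \frac{10 g}{7} - 1 = -1 - \frac{10 g}{7}$)
$- 92 E{\left(-6 \right)} + P{\left(11,7 \right)} = \left(-92\right) \left(-9\right) - 11 = 828 - 11 = 817$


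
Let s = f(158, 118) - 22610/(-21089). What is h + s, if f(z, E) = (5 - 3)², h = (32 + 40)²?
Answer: 109432342/21089 ≈ 5189.1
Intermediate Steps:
h = 5184 (h = 72² = 5184)
f(z, E) = 4 (f(z, E) = 2² = 4)
s = 106966/21089 (s = 4 - 22610/(-21089) = 4 - 22610*(-1/21089) = 4 + 22610/21089 = 106966/21089 ≈ 5.0721)
h + s = 5184 + 106966/21089 = 109432342/21089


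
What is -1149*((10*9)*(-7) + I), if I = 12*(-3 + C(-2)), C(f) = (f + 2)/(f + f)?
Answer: 765234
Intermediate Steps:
C(f) = (2 + f)/(2*f) (C(f) = (2 + f)/((2*f)) = (2 + f)*(1/(2*f)) = (2 + f)/(2*f))
I = -36 (I = 12*(-3 + (½)*(2 - 2)/(-2)) = 12*(-3 + (½)*(-½)*0) = 12*(-3 + 0) = 12*(-3) = -36)
-1149*((10*9)*(-7) + I) = -1149*((10*9)*(-7) - 36) = -1149*(90*(-7) - 36) = -1149*(-630 - 36) = -1149*(-666) = 765234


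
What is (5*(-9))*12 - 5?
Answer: -545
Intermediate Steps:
(5*(-9))*12 - 5 = -45*12 - 5 = -540 - 5 = -545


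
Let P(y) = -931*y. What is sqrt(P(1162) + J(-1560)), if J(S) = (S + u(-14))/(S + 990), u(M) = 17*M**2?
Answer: 2*I*sqrt(21967811115)/285 ≈ 1040.1*I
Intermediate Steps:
J(S) = (3332 + S)/(990 + S) (J(S) = (S + 17*(-14)**2)/(S + 990) = (S + 17*196)/(990 + S) = (S + 3332)/(990 + S) = (3332 + S)/(990 + S))
sqrt(P(1162) + J(-1560)) = sqrt(-931*1162 + (3332 - 1560)/(990 - 1560)) = sqrt(-1081822 + 1772/(-570)) = sqrt(-1081822 - 1/570*1772) = sqrt(-1081822 - 886/285) = sqrt(-308320156/285) = 2*I*sqrt(21967811115)/285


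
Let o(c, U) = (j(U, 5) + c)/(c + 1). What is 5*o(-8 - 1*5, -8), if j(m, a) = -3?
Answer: 20/3 ≈ 6.6667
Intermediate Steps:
o(c, U) = (-3 + c)/(1 + c) (o(c, U) = (-3 + c)/(c + 1) = (-3 + c)/(1 + c))
5*o(-8 - 1*5, -8) = 5*((-3 + (-8 - 1*5))/(1 + (-8 - 1*5))) = 5*((-3 + (-8 - 5))/(1 + (-8 - 5))) = 5*((-3 - 13)/(1 - 13)) = 5*(-16/(-12)) = 5*(-1/12*(-16)) = 5*(4/3) = 20/3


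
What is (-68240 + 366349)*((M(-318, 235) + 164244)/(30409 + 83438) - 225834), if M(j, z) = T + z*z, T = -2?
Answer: -7664472994566479/113847 ≈ -6.7323e+10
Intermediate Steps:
M(j, z) = -2 + z**2 (M(j, z) = -2 + z*z = -2 + z**2)
(-68240 + 366349)*((M(-318, 235) + 164244)/(30409 + 83438) - 225834) = (-68240 + 366349)*(((-2 + 235**2) + 164244)/(30409 + 83438) - 225834) = 298109*(((-2 + 55225) + 164244)/113847 - 225834) = 298109*((55223 + 164244)*(1/113847) - 225834) = 298109*(219467*(1/113847) - 225834) = 298109*(219467/113847 - 225834) = 298109*(-25710303931/113847) = -7664472994566479/113847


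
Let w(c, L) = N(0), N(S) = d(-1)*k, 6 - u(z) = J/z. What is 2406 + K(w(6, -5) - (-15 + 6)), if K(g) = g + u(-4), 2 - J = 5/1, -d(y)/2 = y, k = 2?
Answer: 9697/4 ≈ 2424.3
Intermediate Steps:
d(y) = -2*y
J = -3 (J = 2 - 5/1 = 2 - 5 = -3)
u(z) = 6 + 3/z (u(z) = 6 - (-3)/z = 6 + 3/z)
N(S) = 4 (N(S) = -2*(-1)*2 = 2*2 = 4)
w(c, L) = 4
K(g) = 21/4 + g (K(g) = g + (6 + 3/(-4)) = g + (6 + 3*(-¼)) = g + (6 - ¾) = g + 21/4 = 21/4 + g)
2406 + K(w(6, -5) - (-15 + 6)) = 2406 + (21/4 + (4 - (-15 + 6))) = 2406 + (21/4 + (4 - 1*(-9))) = 2406 + (21/4 + (4 + 9)) = 2406 + (21/4 + 13) = 2406 + 73/4 = 9697/4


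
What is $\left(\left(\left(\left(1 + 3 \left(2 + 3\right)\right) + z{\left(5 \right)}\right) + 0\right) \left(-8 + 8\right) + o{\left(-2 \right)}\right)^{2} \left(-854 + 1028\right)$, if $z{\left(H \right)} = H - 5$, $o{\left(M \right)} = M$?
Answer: $696$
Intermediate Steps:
$z{\left(H \right)} = -5 + H$
$\left(\left(\left(\left(1 + 3 \left(2 + 3\right)\right) + z{\left(5 \right)}\right) + 0\right) \left(-8 + 8\right) + o{\left(-2 \right)}\right)^{2} \left(-854 + 1028\right) = \left(\left(\left(\left(1 + 3 \left(2 + 3\right)\right) + \left(-5 + 5\right)\right) + 0\right) \left(-8 + 8\right) - 2\right)^{2} \left(-854 + 1028\right) = \left(\left(\left(\left(1 + 3 \cdot 5\right) + 0\right) + 0\right) 0 - 2\right)^{2} \cdot 174 = \left(\left(\left(\left(1 + 15\right) + 0\right) + 0\right) 0 - 2\right)^{2} \cdot 174 = \left(\left(\left(16 + 0\right) + 0\right) 0 - 2\right)^{2} \cdot 174 = \left(\left(16 + 0\right) 0 - 2\right)^{2} \cdot 174 = \left(16 \cdot 0 - 2\right)^{2} \cdot 174 = \left(0 - 2\right)^{2} \cdot 174 = \left(-2\right)^{2} \cdot 174 = 4 \cdot 174 = 696$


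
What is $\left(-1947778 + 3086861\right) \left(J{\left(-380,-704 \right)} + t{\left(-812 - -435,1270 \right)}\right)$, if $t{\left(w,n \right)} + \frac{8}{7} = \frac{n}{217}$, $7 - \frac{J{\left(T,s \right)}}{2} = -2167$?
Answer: $\frac{153701025522}{31} \approx 4.9581 \cdot 10^{9}$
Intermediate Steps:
$J{\left(T,s \right)} = 4348$ ($J{\left(T,s \right)} = 14 - -4334 = 14 + 4334 = 4348$)
$t{\left(w,n \right)} = - \frac{8}{7} + \frac{n}{217}$
$\left(-1947778 + 3086861\right) \left(J{\left(-380,-704 \right)} + t{\left(-812 - -435,1270 \right)}\right) = \left(-1947778 + 3086861\right) \left(4348 + \left(- \frac{8}{7} + \frac{1}{217} \cdot 1270\right)\right) = 1139083 \left(4348 + \left(- \frac{8}{7} + \frac{1270}{217}\right)\right) = 1139083 \left(4348 + \frac{146}{31}\right) = 1139083 \cdot \frac{134934}{31} = \frac{153701025522}{31}$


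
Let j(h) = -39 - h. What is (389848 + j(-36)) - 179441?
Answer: 210404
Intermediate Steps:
(389848 + j(-36)) - 179441 = (389848 + (-39 - 1*(-36))) - 179441 = (389848 + (-39 + 36)) - 179441 = (389848 - 3) - 179441 = 389845 - 179441 = 210404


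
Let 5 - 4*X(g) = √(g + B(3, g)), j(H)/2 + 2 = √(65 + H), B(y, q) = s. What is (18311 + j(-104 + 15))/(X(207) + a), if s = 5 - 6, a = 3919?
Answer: 1148288268/245893555 + 73228*√206/245893555 + 32*I*√309/245893555 + 250896*I*√6/245893555 ≈ 4.6741 + 0.0025016*I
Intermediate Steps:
s = -1
B(y, q) = -1
j(H) = -4 + 2*√(65 + H)
X(g) = 5/4 - √(-1 + g)/4 (X(g) = 5/4 - √(g - 1)/4 = 5/4 - √(-1 + g)/4)
(18311 + j(-104 + 15))/(X(207) + a) = (18311 + (-4 + 2*√(65 + (-104 + 15))))/((5/4 - √(-1 + 207)/4) + 3919) = (18311 + (-4 + 2*√(65 - 89)))/((5/4 - √206/4) + 3919) = (18311 + (-4 + 2*√(-24)))/(15681/4 - √206/4) = (18311 + (-4 + 2*(2*I*√6)))/(15681/4 - √206/4) = (18311 + (-4 + 4*I*√6))/(15681/4 - √206/4) = (18307 + 4*I*√6)/(15681/4 - √206/4)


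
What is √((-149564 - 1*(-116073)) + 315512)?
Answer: √282021 ≈ 531.06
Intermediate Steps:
√((-149564 - 1*(-116073)) + 315512) = √((-149564 + 116073) + 315512) = √(-33491 + 315512) = √282021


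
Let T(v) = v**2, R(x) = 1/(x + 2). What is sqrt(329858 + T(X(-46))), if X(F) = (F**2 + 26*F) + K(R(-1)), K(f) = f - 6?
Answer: sqrt(1167083) ≈ 1080.3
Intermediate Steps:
R(x) = 1/(2 + x)
K(f) = -6 + f
X(F) = -5 + F**2 + 26*F (X(F) = (F**2 + 26*F) + (-6 + 1/(2 - 1)) = (F**2 + 26*F) + (-6 + 1/1) = (F**2 + 26*F) + (-6 + 1) = (F**2 + 26*F) - 5 = -5 + F**2 + 26*F)
sqrt(329858 + T(X(-46))) = sqrt(329858 + (-5 + (-46)**2 + 26*(-46))**2) = sqrt(329858 + (-5 + 2116 - 1196)**2) = sqrt(329858 + 915**2) = sqrt(329858 + 837225) = sqrt(1167083)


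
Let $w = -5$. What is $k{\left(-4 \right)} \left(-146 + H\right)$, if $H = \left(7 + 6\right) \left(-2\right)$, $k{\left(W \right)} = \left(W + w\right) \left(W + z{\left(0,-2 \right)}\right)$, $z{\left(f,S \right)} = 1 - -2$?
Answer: $-1548$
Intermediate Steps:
$z{\left(f,S \right)} = 3$ ($z{\left(f,S \right)} = 1 + 2 = 3$)
$k{\left(W \right)} = \left(-5 + W\right) \left(3 + W\right)$ ($k{\left(W \right)} = \left(W - 5\right) \left(W + 3\right) = \left(-5 + W\right) \left(3 + W\right)$)
$H = -26$ ($H = 13 \left(-2\right) = -26$)
$k{\left(-4 \right)} \left(-146 + H\right) = \left(-15 + \left(-4\right)^{2} - -8\right) \left(-146 - 26\right) = \left(-15 + 16 + 8\right) \left(-172\right) = 9 \left(-172\right) = -1548$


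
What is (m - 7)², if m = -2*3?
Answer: 169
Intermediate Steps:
m = -6
(m - 7)² = (-6 - 7)² = (-13)² = 169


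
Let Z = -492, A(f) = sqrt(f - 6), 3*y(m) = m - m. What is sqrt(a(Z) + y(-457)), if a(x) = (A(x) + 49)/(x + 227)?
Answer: sqrt(-12985 - 265*I*sqrt(498))/265 ≈ 0.095585 - 0.4405*I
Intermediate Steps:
y(m) = 0 (y(m) = (m - m)/3 = (1/3)*0 = 0)
A(f) = sqrt(-6 + f)
a(x) = (49 + sqrt(-6 + x))/(227 + x) (a(x) = (sqrt(-6 + x) + 49)/(x + 227) = (49 + sqrt(-6 + x))/(227 + x))
sqrt(a(Z) + y(-457)) = sqrt((49 + sqrt(-6 - 492))/(227 - 492) + 0) = sqrt((49 + sqrt(-498))/(-265) + 0) = sqrt(-(49 + I*sqrt(498))/265 + 0) = sqrt((-49/265 - I*sqrt(498)/265) + 0) = sqrt(-49/265 - I*sqrt(498)/265)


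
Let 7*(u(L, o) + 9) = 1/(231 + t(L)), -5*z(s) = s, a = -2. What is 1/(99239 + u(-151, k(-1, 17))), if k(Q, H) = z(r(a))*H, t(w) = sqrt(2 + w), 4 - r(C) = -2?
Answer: 260180069317/25817668438780821 + 7*I*sqrt(149)/25817668438780821 ≈ 1.0078e-5 + 3.3096e-15*I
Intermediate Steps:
r(C) = 6 (r(C) = 4 - 1*(-2) = 4 + 2 = 6)
z(s) = -s/5
k(Q, H) = -6*H/5 (k(Q, H) = (-1/5*6)*H = -6*H/5)
u(L, o) = -9 + 1/(7*(231 + sqrt(2 + L)))
1/(99239 + u(-151, k(-1, 17))) = 1/(99239 + (-14552 - 63*sqrt(2 - 151))/(7*(231 + sqrt(2 - 151)))) = 1/(99239 + (-14552 - 63*I*sqrt(149))/(7*(231 + sqrt(-149)))) = 1/(99239 + (-14552 - 63*I*sqrt(149))/(7*(231 + I*sqrt(149))))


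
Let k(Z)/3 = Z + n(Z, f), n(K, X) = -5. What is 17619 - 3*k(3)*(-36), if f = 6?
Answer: 16971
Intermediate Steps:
k(Z) = -15 + 3*Z (k(Z) = 3*(Z - 5) = 3*(-5 + Z) = -15 + 3*Z)
17619 - 3*k(3)*(-36) = 17619 - 3*(-15 + 3*3)*(-36) = 17619 - 3*(-15 + 9)*(-36) = 17619 - 3*(-6)*(-36) = 17619 + 18*(-36) = 17619 - 648 = 16971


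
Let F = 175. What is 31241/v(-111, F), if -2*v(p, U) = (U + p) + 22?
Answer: -31241/43 ≈ -726.54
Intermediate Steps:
v(p, U) = -11 - U/2 - p/2 (v(p, U) = -((U + p) + 22)/2 = -(22 + U + p)/2 = -11 - U/2 - p/2)
31241/v(-111, F) = 31241/(-11 - ½*175 - ½*(-111)) = 31241/(-11 - 175/2 + 111/2) = 31241/(-43) = 31241*(-1/43) = -31241/43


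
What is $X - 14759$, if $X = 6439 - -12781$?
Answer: $4461$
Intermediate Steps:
$X = 19220$ ($X = 6439 + 12781 = 19220$)
$X - 14759 = 19220 - 14759 = 4461$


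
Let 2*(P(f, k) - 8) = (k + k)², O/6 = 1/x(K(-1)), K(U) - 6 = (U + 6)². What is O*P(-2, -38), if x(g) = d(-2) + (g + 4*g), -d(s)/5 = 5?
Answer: 8688/65 ≈ 133.66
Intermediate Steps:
d(s) = -25 (d(s) = -5*5 = -25)
K(U) = 6 + (6 + U)² (K(U) = 6 + (U + 6)² = 6 + (6 + U)²)
x(g) = -25 + 5*g (x(g) = -25 + (g + 4*g) = -25 + 5*g)
O = 3/65 (O = 6/(-25 + 5*(6 + (6 - 1)²)) = 6/(-25 + 5*(6 + 5²)) = 6/(-25 + 5*(6 + 25)) = 6/(-25 + 5*31) = 6/(-25 + 155) = 6/130 = 6*(1/130) = 3/65 ≈ 0.046154)
P(f, k) = 8 + 2*k² (P(f, k) = 8 + (k + k)²/2 = 8 + (2*k)²/2 = 8 + (4*k²)/2 = 8 + 2*k²)
O*P(-2, -38) = 3*(8 + 2*(-38)²)/65 = 3*(8 + 2*1444)/65 = 3*(8 + 2888)/65 = (3/65)*2896 = 8688/65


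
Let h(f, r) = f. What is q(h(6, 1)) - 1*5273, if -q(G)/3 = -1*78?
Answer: -5039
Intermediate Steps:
q(G) = 234 (q(G) = -(-3)*78 = -3*(-78) = 234)
q(h(6, 1)) - 1*5273 = 234 - 1*5273 = 234 - 5273 = -5039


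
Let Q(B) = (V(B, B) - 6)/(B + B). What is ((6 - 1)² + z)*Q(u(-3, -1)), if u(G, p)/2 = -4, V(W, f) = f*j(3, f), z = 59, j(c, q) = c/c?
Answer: 147/2 ≈ 73.500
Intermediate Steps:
j(c, q) = 1
V(W, f) = f (V(W, f) = f*1 = f)
u(G, p) = -8 (u(G, p) = 2*(-4) = -8)
Q(B) = (-6 + B)/(2*B) (Q(B) = (B - 6)/(B + B) = (-6 + B)/((2*B)) = (-6 + B)*(1/(2*B)) = (-6 + B)/(2*B))
((6 - 1)² + z)*Q(u(-3, -1)) = ((6 - 1)² + 59)*((½)*(-6 - 8)/(-8)) = (5² + 59)*((½)*(-⅛)*(-14)) = (25 + 59)*(7/8) = 84*(7/8) = 147/2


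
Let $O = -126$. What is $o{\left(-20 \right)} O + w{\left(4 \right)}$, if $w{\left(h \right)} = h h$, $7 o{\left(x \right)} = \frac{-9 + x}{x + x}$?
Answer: $\frac{59}{20} \approx 2.95$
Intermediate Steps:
$o{\left(x \right)} = \frac{-9 + x}{14 x}$ ($o{\left(x \right)} = \frac{\left(-9 + x\right) \frac{1}{x + x}}{7} = \frac{\left(-9 + x\right) \frac{1}{2 x}}{7} = \frac{\frac{1}{2} \frac{1}{x} \left(-9 + x\right)}{7} = \frac{-9 + x}{14 x}$)
$w{\left(h \right)} = h^{2}$
$o{\left(-20 \right)} O + w{\left(4 \right)} = \frac{-9 - 20}{14 \left(-20\right)} \left(-126\right) + 4^{2} = \frac{1}{14} \left(- \frac{1}{20}\right) \left(-29\right) \left(-126\right) + 16 = \frac{29}{280} \left(-126\right) + 16 = - \frac{261}{20} + 16 = \frac{59}{20}$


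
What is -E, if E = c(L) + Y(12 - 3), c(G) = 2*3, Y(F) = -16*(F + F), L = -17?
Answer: 282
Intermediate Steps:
Y(F) = -32*F
c(G) = 6
E = -282 (E = 6 - 32*(12 - 3) = 6 - 32*9 = 6 - 288 = -282)
-E = -1*(-282) = 282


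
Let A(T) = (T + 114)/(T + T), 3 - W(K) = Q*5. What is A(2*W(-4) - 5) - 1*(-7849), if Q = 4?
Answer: 204049/26 ≈ 7848.0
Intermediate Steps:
W(K) = -17 (W(K) = 3 - 4*5 = 3 - 1*20 = 3 - 20 = -17)
A(T) = (114 + T)/(2*T) (A(T) = (114 + T)/((2*T)) = (114 + T)*(1/(2*T)) = (114 + T)/(2*T))
A(2*W(-4) - 5) - 1*(-7849) = (114 + (2*(-17) - 5))/(2*(2*(-17) - 5)) - 1*(-7849) = (114 + (-34 - 5))/(2*(-34 - 5)) + 7849 = (½)*(114 - 39)/(-39) + 7849 = (½)*(-1/39)*75 + 7849 = -25/26 + 7849 = 204049/26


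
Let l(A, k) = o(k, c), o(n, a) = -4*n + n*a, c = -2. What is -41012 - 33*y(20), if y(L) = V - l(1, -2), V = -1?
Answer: -40583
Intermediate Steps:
o(n, a) = -4*n + a*n
l(A, k) = -6*k (l(A, k) = k*(-4 - 2) = k*(-6) = -6*k)
y(L) = -13 (y(L) = -1 - (-6)*(-2) = -1 - 1*12 = -1 - 12 = -13)
-41012 - 33*y(20) = -41012 - 33*(-13) = -41012 - 1*(-429) = -41012 + 429 = -40583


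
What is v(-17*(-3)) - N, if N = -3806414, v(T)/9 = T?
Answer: 3806873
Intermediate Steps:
v(T) = 9*T
v(-17*(-3)) - N = 9*(-17*(-3)) - 1*(-3806414) = 9*51 + 3806414 = 459 + 3806414 = 3806873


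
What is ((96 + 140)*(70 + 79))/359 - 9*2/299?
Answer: 10507574/107341 ≈ 97.890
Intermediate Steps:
((96 + 140)*(70 + 79))/359 - 9*2/299 = (236*149)*(1/359) - 18*1/299 = 35164*(1/359) - 18/299 = 35164/359 - 18/299 = 10507574/107341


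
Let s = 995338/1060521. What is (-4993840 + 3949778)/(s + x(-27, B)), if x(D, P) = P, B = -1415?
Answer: 1107249676302/1499641877 ≈ 738.34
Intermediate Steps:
s = 995338/1060521 (s = 995338*(1/1060521) = 995338/1060521 ≈ 0.93854)
(-4993840 + 3949778)/(s + x(-27, B)) = (-4993840 + 3949778)/(995338/1060521 - 1415) = -1044062/(-1499641877/1060521) = -1044062*(-1060521/1499641877) = 1107249676302/1499641877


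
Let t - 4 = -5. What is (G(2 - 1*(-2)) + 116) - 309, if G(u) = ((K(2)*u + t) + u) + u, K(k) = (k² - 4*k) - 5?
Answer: -222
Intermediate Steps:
K(k) = -5 + k² - 4*k
t = -1 (t = 4 - 5 = -1)
G(u) = -1 - 7*u (G(u) = (((-5 + 2² - 4*2)*u - 1) + u) + u = (((-5 + 4 - 8)*u - 1) + u) + u = ((-9*u - 1) + u) + u = ((-1 - 9*u) + u) + u = (-1 - 8*u) + u = -1 - 7*u)
(G(2 - 1*(-2)) + 116) - 309 = ((-1 - 7*(2 - 1*(-2))) + 116) - 309 = ((-1 - 7*(2 + 2)) + 116) - 309 = ((-1 - 7*4) + 116) - 309 = ((-1 - 28) + 116) - 309 = (-29 + 116) - 309 = 87 - 309 = -222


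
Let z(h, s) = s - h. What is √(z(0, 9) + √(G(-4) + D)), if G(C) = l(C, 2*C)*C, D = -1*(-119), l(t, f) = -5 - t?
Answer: √(9 + √123) ≈ 4.4822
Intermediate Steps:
D = 119
G(C) = C*(-5 - C) (G(C) = (-5 - C)*C = C*(-5 - C))
√(z(0, 9) + √(G(-4) + D)) = √((9 - 1*0) + √(-1*(-4)*(5 - 4) + 119)) = √((9 + 0) + √(-1*(-4)*1 + 119)) = √(9 + √(4 + 119)) = √(9 + √123)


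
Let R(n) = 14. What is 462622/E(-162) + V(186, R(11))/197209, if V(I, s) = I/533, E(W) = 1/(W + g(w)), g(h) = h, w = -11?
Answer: -8412524167213396/105112397 ≈ -8.0034e+7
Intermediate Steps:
E(W) = 1/(-11 + W) (E(W) = 1/(W - 11) = 1/(-11 + W))
V(I, s) = I/533 (V(I, s) = I*(1/533) = I/533)
462622/E(-162) + V(186, R(11))/197209 = 462622/(1/(-11 - 162)) + ((1/533)*186)/197209 = 462622/(1/(-173)) + (186/533)*(1/197209) = 462622/(-1/173) + 186/105112397 = 462622*(-173) + 186/105112397 = -80033606 + 186/105112397 = -8412524167213396/105112397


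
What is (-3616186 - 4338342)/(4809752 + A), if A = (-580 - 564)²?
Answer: -994316/764811 ≈ -1.3001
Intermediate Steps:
A = 1308736 (A = (-1144)² = 1308736)
(-3616186 - 4338342)/(4809752 + A) = (-3616186 - 4338342)/(4809752 + 1308736) = -7954528/6118488 = -7954528*1/6118488 = -994316/764811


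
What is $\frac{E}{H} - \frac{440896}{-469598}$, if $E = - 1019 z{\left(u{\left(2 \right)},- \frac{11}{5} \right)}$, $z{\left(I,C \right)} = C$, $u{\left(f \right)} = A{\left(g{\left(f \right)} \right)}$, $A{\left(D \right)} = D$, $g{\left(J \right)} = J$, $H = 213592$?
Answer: $\frac{238061508071}{250755940040} \approx 0.94938$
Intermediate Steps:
$u{\left(f \right)} = f$
$E = \frac{11209}{5}$ ($E = - 1019 \left(- \frac{11}{5}\right) = - 1019 \left(\left(-11\right) \frac{1}{5}\right) = \left(-1019\right) \left(- \frac{11}{5}\right) = \frac{11209}{5} \approx 2241.8$)
$\frac{E}{H} - \frac{440896}{-469598} = \frac{11209}{5 \cdot 213592} - \frac{440896}{-469598} = \frac{11209}{5} \cdot \frac{1}{213592} - - \frac{220448}{234799} = \frac{11209}{1067960} + \frac{220448}{234799} = \frac{238061508071}{250755940040}$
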